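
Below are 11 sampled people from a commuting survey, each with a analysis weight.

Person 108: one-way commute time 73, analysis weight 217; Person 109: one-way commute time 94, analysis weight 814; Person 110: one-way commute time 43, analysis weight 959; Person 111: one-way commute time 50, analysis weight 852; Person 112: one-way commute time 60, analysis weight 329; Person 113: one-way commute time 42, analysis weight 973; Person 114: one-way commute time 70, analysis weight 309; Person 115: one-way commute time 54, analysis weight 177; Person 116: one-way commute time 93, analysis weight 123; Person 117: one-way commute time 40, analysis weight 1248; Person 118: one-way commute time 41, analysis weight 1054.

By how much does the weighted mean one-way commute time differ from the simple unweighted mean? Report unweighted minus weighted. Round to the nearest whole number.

7

Unweighted sum = 73 + 94 + 43 + 50 + 60 + 42 + 70 + 54 + 93 + 40 + 41 = 660
Unweighted mean = 660 / 11 = 60
Weighted sum = 73×217 + 94×814 + 43×959 + 50×852 + 60×329 + 42×973 + 70×309 + 54×177 + 93×123 + 40×1248 + 41×1054
  = 15841 + 76516 + 41237 + 42600 + 19740 + 40866 + 21630 + 9558 + 11439 + 49920 + 43214 = 372561
Sum of weights = 217 + 814 + 959 + 852 + 329 + 973 + 309 + 177 + 123 + 1248 + 1054 = 7055
Weighted mean = 372561 / 7055 = 52.808079
Difference (unweighted minus weighted) = 7.1919206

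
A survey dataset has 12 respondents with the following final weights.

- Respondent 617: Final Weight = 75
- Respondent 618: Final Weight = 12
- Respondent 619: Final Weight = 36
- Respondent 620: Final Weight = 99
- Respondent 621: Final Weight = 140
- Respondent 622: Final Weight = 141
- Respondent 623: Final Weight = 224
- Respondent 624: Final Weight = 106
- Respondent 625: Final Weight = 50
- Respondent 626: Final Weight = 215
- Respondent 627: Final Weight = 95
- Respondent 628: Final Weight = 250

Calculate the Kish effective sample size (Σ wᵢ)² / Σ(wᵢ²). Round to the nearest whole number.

9

Σ wᵢ = 75 + 12 + 36 + 99 + 140 + 141 + 224 + 106 + 50 + 215 + 95 + 250 = 1443
Σ wᵢ² = 238009
n_eff = 1443² / 238009 = 2082249 / 238009 = 8.7486145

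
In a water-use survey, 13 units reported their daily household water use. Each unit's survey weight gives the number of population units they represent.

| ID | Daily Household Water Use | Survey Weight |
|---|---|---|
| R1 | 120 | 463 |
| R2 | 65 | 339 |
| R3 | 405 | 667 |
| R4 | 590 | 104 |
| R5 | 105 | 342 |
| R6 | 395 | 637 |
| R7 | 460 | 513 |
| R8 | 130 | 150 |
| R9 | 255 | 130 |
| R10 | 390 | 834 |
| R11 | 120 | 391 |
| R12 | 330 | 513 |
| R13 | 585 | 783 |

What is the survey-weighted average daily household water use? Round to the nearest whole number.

Weighted sum = 1984770
Sum of weights = 5866
Weighted mean = 1984770 / 5866 = 338.35152

338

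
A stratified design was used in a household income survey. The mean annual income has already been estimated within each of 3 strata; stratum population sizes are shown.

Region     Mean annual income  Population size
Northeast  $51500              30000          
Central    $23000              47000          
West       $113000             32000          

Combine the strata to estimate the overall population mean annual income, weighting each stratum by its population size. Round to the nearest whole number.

Σ Nₕ·x̄ₕ = 51500×30000 + 23000×47000 + 113000×32000
  = 1545000000 + 1081000000 + 3616000000 = 6242000000
Σ Nₕ = 30000 + 47000 + 32000 = 109000
Overall mean = 6242000000 / 109000 = 57266.055

57266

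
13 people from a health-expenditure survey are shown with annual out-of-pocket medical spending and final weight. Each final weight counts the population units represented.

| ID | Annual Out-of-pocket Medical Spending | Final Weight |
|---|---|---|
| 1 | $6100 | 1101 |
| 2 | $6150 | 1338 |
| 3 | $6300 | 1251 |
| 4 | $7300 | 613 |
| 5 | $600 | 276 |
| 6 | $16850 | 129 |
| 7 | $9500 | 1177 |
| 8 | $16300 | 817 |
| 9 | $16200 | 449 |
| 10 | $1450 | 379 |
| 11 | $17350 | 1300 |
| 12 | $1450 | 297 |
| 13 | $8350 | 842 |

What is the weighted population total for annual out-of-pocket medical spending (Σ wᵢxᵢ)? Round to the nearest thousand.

Weighted total = 91978550

91979000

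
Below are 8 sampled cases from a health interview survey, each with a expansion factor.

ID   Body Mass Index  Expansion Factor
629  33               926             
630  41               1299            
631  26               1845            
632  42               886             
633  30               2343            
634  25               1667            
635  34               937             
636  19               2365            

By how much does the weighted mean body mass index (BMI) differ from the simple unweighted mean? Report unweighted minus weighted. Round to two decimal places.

Unweighted sum = 33 + 41 + 26 + 42 + 30 + 25 + 34 + 19 = 250
Unweighted mean = 250 / 8 = 31.25
Weighted sum = 33×926 + 41×1299 + 26×1845 + 42×886 + 30×2343 + 25×1667 + 34×937 + 19×2365
  = 30558 + 53259 + 47970 + 37212 + 70290 + 41675 + 31858 + 44935 = 357757
Sum of weights = 926 + 1299 + 1845 + 886 + 2343 + 1667 + 937 + 2365 = 12268
Weighted mean = 357757 / 12268 = 29.161803
Difference (unweighted minus weighted) = 2.0881969

2.09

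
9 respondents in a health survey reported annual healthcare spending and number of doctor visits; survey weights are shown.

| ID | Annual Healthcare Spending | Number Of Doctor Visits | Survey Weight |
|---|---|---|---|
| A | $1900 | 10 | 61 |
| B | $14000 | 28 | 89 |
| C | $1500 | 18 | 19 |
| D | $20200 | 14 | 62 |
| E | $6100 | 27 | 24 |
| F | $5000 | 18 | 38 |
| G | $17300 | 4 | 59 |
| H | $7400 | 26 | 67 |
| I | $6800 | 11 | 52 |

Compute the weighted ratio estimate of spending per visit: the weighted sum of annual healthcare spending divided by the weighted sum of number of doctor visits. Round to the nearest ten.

Σ wᵢ·y = 1900×61 + 14000×89 + 1500×19 + 20200×62 + 6100×24 + 5000×38 + 17300×59 + 7400×67 + 6800×52
  = 115900 + 1246000 + 28500 + 1252400 + 146400 + 190000 + 1020700 + 495800 + 353600 = 4849300
Σ wᵢ·x = 10×61 + 28×89 + 18×19 + 14×62 + 27×24 + 18×38 + 4×59 + 26×67 + 11×52
  = 610 + 2492 + 342 + 868 + 648 + 684 + 236 + 1742 + 572 = 8194
Ratio = 4849300 / 8194 = 591.81108

590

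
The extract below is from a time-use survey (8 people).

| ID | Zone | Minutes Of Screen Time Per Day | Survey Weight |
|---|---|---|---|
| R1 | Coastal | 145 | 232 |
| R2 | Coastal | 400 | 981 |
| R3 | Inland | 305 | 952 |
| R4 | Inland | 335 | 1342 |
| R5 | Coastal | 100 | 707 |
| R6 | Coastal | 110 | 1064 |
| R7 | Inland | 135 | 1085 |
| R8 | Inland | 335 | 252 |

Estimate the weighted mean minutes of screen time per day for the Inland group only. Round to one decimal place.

267.4

Inland rows: R3, R4, R7, R8
Weighted sum = 305×952 + 335×1342 + 135×1085 + 335×252
  = 290360 + 449570 + 146475 + 84420 = 970825
Sum of weights = 952 + 1342 + 1085 + 252 = 3631
Weighted mean = 970825 / 3631 = 267.37125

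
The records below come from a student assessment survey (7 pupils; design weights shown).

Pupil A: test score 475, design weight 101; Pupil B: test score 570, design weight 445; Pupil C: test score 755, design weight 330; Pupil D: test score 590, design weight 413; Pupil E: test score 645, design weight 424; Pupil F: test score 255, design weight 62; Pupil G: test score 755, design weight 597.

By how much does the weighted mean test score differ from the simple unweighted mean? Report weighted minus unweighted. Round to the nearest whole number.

Unweighted sum = 4045
Unweighted mean = 4045 / 7 = 577.85714
Weighted sum = 1534470
Sum of weights = 2372
Weighted mean = 1534470 / 2372 = 646.90978
Difference (weighted minus unweighted) = 69.052638

69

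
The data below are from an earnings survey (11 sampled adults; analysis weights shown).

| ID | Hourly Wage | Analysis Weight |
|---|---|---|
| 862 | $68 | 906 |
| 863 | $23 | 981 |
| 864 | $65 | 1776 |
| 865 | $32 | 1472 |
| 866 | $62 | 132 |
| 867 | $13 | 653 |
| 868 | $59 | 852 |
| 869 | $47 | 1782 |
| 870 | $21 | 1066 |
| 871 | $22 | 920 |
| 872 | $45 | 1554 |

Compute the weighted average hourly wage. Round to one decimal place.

Weighted sum = 68×906 + 23×981 + 65×1776 + 32×1472 + 62×132 + 13×653 + 59×852 + 47×1782 + 21×1066 + 22×920 + 45×1554
  = 61608 + 22563 + 115440 + 47104 + 8184 + 8489 + 50268 + 83754 + 22386 + 20240 + 69930 = 509966
Sum of weights = 906 + 981 + 1776 + 1472 + 132 + 653 + 852 + 1782 + 1066 + 920 + 1554 = 12094
Weighted mean = 509966 / 12094 = 42.16686

42.2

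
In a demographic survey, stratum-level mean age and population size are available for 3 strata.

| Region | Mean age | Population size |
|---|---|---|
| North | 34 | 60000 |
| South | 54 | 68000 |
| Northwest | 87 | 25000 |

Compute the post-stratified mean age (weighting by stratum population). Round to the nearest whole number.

52

Σ Nₕ·x̄ₕ = 34×60000 + 54×68000 + 87×25000
  = 7887000
Σ Nₕ = 60000 + 68000 + 25000 = 153000
Overall mean = 7887000 / 153000 = 51.54902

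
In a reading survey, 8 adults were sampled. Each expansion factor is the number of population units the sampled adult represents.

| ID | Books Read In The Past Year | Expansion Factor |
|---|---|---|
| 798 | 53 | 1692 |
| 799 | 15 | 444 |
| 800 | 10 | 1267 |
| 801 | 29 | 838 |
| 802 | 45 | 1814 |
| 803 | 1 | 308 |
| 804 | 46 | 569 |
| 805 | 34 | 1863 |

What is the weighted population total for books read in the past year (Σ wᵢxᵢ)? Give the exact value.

Weighted total = 53×1692 + 15×444 + 10×1267 + 29×838 + 45×1814 + 1×308 + 46×569 + 34×1863
  = 89676 + 6660 + 12670 + 24302 + 81630 + 308 + 26174 + 63342 = 304762

304762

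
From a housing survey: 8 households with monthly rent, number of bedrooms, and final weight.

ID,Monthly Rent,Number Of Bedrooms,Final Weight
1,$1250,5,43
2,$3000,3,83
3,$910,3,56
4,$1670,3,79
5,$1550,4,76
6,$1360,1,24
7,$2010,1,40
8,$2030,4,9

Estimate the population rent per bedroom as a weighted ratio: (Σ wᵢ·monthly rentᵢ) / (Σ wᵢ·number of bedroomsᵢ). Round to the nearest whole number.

Σ wᵢ·y = 1250×43 + 3000×83 + 910×56 + 1670×79 + 1550×76 + 1360×24 + 2010×40 + 2030×9
  = 53750 + 249000 + 50960 + 131930 + 117800 + 32640 + 80400 + 18270 = 734750
Σ wᵢ·x = 5×43 + 3×83 + 3×56 + 3×79 + 4×76 + 1×24 + 1×40 + 4×9
  = 215 + 249 + 168 + 237 + 304 + 24 + 40 + 36 = 1273
Ratio = 734750 / 1273 = 577.17989

577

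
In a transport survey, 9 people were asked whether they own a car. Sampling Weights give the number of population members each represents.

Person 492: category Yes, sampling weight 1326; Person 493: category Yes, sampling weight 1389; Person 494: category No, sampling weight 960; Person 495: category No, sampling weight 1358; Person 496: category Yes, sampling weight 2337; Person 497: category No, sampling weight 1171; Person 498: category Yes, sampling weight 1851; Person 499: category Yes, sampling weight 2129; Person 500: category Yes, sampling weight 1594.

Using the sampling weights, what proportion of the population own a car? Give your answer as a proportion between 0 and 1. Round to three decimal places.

Sum of weights for 'Yes' = 1326 + 1389 + 2337 + 1851 + 2129 + 1594 = 10626
Total weight = 1326 + 1389 + 960 + 1358 + 2337 + 1171 + 1851 + 2129 + 1594 = 14115
Weighted proportion = 10626 / 14115 = 0.75281615

0.753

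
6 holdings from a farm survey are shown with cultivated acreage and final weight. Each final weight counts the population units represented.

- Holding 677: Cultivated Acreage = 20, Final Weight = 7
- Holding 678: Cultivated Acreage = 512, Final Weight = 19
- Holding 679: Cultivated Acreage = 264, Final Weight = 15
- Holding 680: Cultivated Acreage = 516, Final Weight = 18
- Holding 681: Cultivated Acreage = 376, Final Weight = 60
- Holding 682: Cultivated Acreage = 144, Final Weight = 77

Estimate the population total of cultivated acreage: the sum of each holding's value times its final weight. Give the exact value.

56764

Weighted total = 20×7 + 512×19 + 264×15 + 516×18 + 376×60 + 144×77
  = 140 + 9728 + 3960 + 9288 + 22560 + 11088 = 56764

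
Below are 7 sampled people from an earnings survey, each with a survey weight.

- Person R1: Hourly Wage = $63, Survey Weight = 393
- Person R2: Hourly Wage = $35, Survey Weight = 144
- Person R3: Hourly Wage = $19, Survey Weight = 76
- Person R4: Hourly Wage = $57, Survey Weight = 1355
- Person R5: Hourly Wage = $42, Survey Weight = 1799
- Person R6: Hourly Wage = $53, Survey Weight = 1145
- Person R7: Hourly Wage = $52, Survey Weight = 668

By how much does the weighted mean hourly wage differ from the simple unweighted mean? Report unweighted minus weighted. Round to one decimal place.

Unweighted sum = 321
Unweighted mean = 321 / 7 = 45.857143
Weighted sum = 63×393 + 35×144 + 19×76 + 57×1355 + 42×1799 + 53×1145 + 52×668
  = 279457
Sum of weights = 393 + 144 + 76 + 1355 + 1799 + 1145 + 668 = 5580
Weighted mean = 279457 / 5580 = 50.0819
Difference (unweighted minus weighted) = -4.2247568

-4.2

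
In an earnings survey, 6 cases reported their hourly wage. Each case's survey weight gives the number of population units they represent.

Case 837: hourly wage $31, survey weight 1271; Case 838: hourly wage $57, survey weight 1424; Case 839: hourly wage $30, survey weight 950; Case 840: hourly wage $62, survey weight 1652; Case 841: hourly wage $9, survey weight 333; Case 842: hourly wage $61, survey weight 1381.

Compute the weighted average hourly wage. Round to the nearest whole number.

48

Weighted sum = 31×1271 + 57×1424 + 30×950 + 62×1652 + 9×333 + 61×1381
  = 39401 + 81168 + 28500 + 102424 + 2997 + 84241 = 338731
Sum of weights = 1271 + 1424 + 950 + 1652 + 333 + 1381 = 7011
Weighted mean = 338731 / 7011 = 48.314221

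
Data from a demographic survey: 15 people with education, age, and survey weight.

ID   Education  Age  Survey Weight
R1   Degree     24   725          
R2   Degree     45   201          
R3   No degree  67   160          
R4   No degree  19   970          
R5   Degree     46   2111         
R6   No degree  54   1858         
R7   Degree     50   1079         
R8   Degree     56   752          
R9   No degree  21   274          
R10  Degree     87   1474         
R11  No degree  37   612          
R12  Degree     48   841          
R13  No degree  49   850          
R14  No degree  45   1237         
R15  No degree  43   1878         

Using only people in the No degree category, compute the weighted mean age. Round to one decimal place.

No degree rows: R3, R4, R6, R9, R11, R13, R14, R15
Weighted sum = 67×160 + 19×970 + 54×1858 + 21×274 + 37×612 + 49×850 + 45×1237 + 43×1878
  = 335949
Sum of weights = 160 + 970 + 1858 + 274 + 612 + 850 + 1237 + 1878 = 7839
Weighted mean = 335949 / 7839 = 42.856104

42.9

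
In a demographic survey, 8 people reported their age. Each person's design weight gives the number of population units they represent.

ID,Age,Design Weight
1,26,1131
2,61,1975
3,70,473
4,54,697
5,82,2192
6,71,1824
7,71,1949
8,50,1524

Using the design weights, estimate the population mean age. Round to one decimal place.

Weighted sum = 26×1131 + 61×1975 + 70×473 + 54×697 + 82×2192 + 71×1824 + 71×1949 + 50×1524
  = 29406 + 120475 + 33110 + 37638 + 179744 + 129504 + 138379 + 76200 = 744456
Sum of weights = 1131 + 1975 + 473 + 697 + 2192 + 1824 + 1949 + 1524 = 11765
Weighted mean = 744456 / 11765 = 63.277178

63.3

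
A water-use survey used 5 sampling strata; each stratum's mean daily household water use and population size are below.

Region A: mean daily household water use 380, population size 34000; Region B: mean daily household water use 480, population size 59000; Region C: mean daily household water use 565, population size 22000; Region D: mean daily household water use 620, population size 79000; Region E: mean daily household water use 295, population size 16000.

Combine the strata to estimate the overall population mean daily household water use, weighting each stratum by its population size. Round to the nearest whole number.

Σ Nₕ·x̄ₕ = 380×34000 + 480×59000 + 565×22000 + 620×79000 + 295×16000
  = 12920000 + 28320000 + 12430000 + 48980000 + 4720000 = 107370000
Σ Nₕ = 34000 + 59000 + 22000 + 79000 + 16000 = 210000
Overall mean = 107370000 / 210000 = 511.28571

511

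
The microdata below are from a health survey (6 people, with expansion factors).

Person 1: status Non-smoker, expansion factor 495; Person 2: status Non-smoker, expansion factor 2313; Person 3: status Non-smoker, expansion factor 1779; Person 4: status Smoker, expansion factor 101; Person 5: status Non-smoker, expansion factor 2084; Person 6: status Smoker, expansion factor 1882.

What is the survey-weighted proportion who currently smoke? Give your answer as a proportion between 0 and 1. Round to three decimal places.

Sum of weights for 'Smoker' = 101 + 1882 = 1983
Total weight = 8654
Weighted proportion = 1983 / 8654 = 0.22914259

0.229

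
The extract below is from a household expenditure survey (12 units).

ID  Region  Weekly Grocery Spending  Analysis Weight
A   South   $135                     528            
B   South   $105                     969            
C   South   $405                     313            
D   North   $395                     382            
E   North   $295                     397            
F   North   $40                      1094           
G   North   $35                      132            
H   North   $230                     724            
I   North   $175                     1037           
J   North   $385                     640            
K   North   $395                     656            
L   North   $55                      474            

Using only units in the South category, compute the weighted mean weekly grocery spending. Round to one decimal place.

165.6

South rows: A, B, C
Weighted sum = 299790
Sum of weights = 528 + 969 + 313 = 1810
Weighted mean = 299790 / 1810 = 165.62983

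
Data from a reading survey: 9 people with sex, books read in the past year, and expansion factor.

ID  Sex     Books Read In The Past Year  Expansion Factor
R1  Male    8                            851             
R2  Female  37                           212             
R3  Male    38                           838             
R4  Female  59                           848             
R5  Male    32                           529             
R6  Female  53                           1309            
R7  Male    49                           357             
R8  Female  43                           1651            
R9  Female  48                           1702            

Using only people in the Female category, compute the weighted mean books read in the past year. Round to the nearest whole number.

Female rows: R2, R4, R6, R8, R9
Weighted sum = 37×212 + 59×848 + 53×1309 + 43×1651 + 48×1702
  = 279942
Sum of weights = 212 + 848 + 1309 + 1651 + 1702 = 5722
Weighted mean = 279942 / 5722 = 48.923803

49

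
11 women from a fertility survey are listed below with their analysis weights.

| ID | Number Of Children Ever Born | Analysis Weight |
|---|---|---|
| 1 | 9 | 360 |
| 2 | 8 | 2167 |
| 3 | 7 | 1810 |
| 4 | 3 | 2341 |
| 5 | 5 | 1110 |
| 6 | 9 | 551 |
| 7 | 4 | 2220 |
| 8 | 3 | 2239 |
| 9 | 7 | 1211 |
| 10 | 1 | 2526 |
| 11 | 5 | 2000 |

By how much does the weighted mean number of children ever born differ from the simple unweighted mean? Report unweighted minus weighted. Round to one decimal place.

0.8

Unweighted sum = 9 + 8 + 7 + 3 + 5 + 9 + 4 + 3 + 7 + 1 + 5 = 61
Unweighted mean = 61 / 11 = 5.5454545
Weighted sum = 9×360 + 8×2167 + 7×1810 + 3×2341 + 5×1110 + 9×551 + 4×2220 + 3×2239 + 7×1211 + 1×2526 + 5×2000
  = 3240 + 17336 + 12670 + 7023 + 5550 + 4959 + 8880 + 6717 + 8477 + 2526 + 10000 = 87378
Sum of weights = 360 + 2167 + 1810 + 2341 + 1110 + 551 + 2220 + 2239 + 1211 + 2526 + 2000 = 18535
Weighted mean = 87378 / 18535 = 4.7142163
Difference (unweighted minus weighted) = 0.8312382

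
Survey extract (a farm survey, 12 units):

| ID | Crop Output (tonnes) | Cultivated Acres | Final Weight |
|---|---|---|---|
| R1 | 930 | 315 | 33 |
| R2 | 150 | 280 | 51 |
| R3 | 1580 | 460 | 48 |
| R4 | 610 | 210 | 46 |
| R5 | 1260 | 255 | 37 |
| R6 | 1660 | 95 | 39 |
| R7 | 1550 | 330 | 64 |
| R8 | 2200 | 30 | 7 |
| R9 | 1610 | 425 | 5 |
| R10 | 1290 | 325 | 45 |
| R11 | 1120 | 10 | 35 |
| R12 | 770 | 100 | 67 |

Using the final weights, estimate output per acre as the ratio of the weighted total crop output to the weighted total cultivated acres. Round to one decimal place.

Σ wᵢ·y = 930×33 + 150×51 + 1580×48 + 610×46 + 1260×37 + 1660×39 + 1550×64 + 2200×7 + 1610×5 + 1290×45 + 1120×35 + 770×67
  = 525090
Σ wᵢ·x = 315×33 + 280×51 + 460×48 + 210×46 + 255×37 + 95×39 + 330×64 + 30×7 + 425×5 + 325×45 + 10×35 + 100×67
  = 10395 + 14280 + 22080 + 9660 + 9435 + 3705 + 21120 + 210 + 2125 + 14625 + 350 + 6700 = 114685
Ratio = 525090 / 114685 = 4.5785412

4.6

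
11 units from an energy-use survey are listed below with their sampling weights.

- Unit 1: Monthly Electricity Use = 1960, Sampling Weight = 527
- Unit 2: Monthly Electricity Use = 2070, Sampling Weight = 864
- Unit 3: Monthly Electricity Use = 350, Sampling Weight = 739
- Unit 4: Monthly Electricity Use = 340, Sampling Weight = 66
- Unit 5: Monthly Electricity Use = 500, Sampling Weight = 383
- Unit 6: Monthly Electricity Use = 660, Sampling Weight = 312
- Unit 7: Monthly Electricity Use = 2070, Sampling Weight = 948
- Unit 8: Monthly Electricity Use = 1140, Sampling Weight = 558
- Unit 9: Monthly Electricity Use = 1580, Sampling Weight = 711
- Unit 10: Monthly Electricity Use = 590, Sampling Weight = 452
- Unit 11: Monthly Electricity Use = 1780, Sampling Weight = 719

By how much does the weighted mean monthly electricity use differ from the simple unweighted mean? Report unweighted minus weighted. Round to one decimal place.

-211.0

Unweighted sum = 13040
Unweighted mean = 13040 / 11 = 1185.4545
Weighted sum = 1960×527 + 2070×864 + 350×739 + 340×66 + 500×383 + 660×312 + 2070×948 + 1140×558 + 1580×711 + 590×452 + 1780×719
  = 1032920 + 1788480 + 258650 + 22440 + 191500 + 205920 + 1962360 + 636120 + 1123380 + 266680 + 1279820 = 8768270
Sum of weights = 527 + 864 + 739 + 66 + 383 + 312 + 948 + 558 + 711 + 452 + 719 = 6279
Weighted mean = 8768270 / 6279 = 1396.4437
Difference (unweighted minus weighted) = -210.98916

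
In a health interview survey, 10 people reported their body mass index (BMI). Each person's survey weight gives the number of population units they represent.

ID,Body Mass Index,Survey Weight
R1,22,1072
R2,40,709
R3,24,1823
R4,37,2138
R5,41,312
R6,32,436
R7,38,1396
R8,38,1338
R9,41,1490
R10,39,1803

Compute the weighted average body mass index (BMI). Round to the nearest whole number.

35

Weighted sum = 22×1072 + 40×709 + 24×1823 + 37×2138 + 41×312 + 32×436 + 38×1396 + 38×1338 + 41×1490 + 39×1803
  = 436845
Sum of weights = 1072 + 709 + 1823 + 2138 + 312 + 436 + 1396 + 1338 + 1490 + 1803 = 12517
Weighted mean = 436845 / 12517 = 34.900136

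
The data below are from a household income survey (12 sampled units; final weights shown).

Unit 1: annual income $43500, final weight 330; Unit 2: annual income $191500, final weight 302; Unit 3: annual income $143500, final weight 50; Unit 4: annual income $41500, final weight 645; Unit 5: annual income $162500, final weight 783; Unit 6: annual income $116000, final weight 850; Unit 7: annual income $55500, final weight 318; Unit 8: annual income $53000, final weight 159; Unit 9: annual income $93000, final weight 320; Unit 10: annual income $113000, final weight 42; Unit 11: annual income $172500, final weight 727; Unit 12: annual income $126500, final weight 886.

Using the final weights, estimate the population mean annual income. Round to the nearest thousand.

116000

Weighted sum = 630036500
Sum of weights = 330 + 302 + 50 + 645 + 783 + 850 + 318 + 159 + 320 + 42 + 727 + 886 = 5412
Weighted mean = 630036500 / 5412 = 116414.73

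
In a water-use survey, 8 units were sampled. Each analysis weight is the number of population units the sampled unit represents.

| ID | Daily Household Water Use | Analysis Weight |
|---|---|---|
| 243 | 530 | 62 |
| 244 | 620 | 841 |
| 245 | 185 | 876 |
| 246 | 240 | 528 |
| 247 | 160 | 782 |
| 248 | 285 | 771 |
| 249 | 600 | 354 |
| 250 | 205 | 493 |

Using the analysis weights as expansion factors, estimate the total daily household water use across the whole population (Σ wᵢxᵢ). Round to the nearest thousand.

1501000

Weighted total = 530×62 + 620×841 + 185×876 + 240×528 + 160×782 + 285×771 + 600×354 + 205×493
  = 1501380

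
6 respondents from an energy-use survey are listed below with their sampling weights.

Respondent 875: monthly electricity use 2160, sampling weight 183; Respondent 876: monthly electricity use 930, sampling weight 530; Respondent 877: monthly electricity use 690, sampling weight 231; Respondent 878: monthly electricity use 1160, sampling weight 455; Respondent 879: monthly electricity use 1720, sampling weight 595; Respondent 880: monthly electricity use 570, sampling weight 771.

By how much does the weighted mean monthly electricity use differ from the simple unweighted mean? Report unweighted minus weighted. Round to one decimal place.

Unweighted sum = 2160 + 930 + 690 + 1160 + 1720 + 570 = 7230
Unweighted mean = 7230 / 6 = 1205
Weighted sum = 2160×183 + 930×530 + 690×231 + 1160×455 + 1720×595 + 570×771
  = 3038240
Sum of weights = 183 + 530 + 231 + 455 + 595 + 771 = 2765
Weighted mean = 3038240 / 2765 = 1098.821
Difference (unweighted minus weighted) = 106.17902

106.2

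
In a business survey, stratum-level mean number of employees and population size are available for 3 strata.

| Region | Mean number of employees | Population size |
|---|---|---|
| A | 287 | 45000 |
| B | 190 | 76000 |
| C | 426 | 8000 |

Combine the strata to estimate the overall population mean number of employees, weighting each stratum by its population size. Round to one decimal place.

238.5

Σ Nₕ·x̄ₕ = 287×45000 + 190×76000 + 426×8000
  = 30763000
Σ Nₕ = 45000 + 76000 + 8000 = 129000
Overall mean = 30763000 / 129000 = 238.47287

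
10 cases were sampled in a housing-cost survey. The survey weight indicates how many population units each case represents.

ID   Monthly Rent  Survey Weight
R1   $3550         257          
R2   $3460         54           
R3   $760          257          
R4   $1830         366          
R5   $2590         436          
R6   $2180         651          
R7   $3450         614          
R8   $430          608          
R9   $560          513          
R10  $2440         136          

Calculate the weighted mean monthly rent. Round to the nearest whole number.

Weighted sum = 3550×257 + 3460×54 + 760×257 + 1830×366 + 2590×436 + 2180×651 + 3450×614 + 430×608 + 560×513 + 2440×136
  = 912350 + 186840 + 195320 + 669780 + 1129240 + 1419180 + 2118300 + 261440 + 287280 + 331840 = 7511570
Sum of weights = 257 + 54 + 257 + 366 + 436 + 651 + 614 + 608 + 513 + 136 = 3892
Weighted mean = 7511570 / 3892 = 1930.0026

1930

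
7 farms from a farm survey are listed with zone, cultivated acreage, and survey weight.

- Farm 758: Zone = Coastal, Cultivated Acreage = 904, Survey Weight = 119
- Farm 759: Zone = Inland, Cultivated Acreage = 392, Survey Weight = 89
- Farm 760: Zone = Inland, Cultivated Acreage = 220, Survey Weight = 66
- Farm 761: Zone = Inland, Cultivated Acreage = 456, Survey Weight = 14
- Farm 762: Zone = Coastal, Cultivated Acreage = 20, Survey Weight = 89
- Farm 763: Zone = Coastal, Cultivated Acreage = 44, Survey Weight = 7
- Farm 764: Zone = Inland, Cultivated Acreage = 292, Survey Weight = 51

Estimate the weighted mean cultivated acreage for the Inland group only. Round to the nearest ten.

Inland rows: 759, 760, 761, 764
Weighted sum = 392×89 + 220×66 + 456×14 + 292×51
  = 34888 + 14520 + 6384 + 14892 = 70684
Sum of weights = 220
Weighted mean = 70684 / 220 = 321.29091

320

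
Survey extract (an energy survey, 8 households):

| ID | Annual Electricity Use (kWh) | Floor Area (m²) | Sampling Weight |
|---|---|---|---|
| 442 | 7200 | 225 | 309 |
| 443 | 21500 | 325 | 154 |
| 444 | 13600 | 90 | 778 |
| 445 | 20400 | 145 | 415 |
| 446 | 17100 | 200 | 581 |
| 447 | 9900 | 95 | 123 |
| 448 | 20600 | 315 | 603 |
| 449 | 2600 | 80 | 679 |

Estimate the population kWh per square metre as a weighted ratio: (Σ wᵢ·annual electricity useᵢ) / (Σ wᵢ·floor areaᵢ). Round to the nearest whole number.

Σ wᵢ·y = 7200×309 + 21500×154 + 13600×778 + 20400×415 + 17100×581 + 9900×123 + 20600×603 + 2600×679
  = 2224800 + 3311000 + 10580800 + 8466000 + 9935100 + 1217700 + 12421800 + 1765400 = 49922600
Σ wᵢ·x = 225×309 + 325×154 + 90×778 + 145×415 + 200×581 + 95×123 + 315×603 + 80×679
  = 69525 + 50050 + 70020 + 60175 + 116200 + 11685 + 189945 + 54320 = 621920
Ratio = 49922600 / 621920 = 80.271739

80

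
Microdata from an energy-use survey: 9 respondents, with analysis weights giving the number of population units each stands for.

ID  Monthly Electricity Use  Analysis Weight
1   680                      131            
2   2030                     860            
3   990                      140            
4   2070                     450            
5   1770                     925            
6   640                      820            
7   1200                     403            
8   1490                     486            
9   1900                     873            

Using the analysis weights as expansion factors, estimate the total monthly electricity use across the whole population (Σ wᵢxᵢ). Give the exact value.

7933470

Weighted total = 680×131 + 2030×860 + 990×140 + 2070×450 + 1770×925 + 640×820 + 1200×403 + 1490×486 + 1900×873
  = 7933470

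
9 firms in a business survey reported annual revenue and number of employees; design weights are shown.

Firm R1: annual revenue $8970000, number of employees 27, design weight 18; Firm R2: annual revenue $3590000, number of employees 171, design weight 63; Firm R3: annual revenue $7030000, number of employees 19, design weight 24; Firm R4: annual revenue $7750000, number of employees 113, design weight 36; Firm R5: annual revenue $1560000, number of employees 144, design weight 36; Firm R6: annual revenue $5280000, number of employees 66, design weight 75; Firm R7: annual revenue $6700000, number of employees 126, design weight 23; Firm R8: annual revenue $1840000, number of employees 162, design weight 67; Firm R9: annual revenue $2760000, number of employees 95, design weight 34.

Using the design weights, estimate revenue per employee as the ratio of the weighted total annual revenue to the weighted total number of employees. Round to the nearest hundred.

Σ wᵢ·y = 8970000×18 + 3590000×63 + 7030000×24 + 7750000×36 + 1560000×36 + 5280000×75 + 6700000×23 + 1840000×67 + 2760000×34
  = 161460000 + 226170000 + 168720000 + 279000000 + 56160000 + 396000000 + 154100000 + 123280000 + 93840000 = 1658730000
Σ wᵢ·x = 27×18 + 171×63 + 19×24 + 113×36 + 144×36 + 66×75 + 126×23 + 162×67 + 95×34
  = 486 + 10773 + 456 + 4068 + 5184 + 4950 + 2898 + 10854 + 3230 = 42899
Ratio = 1658730000 / 42899 = 38665.936

38700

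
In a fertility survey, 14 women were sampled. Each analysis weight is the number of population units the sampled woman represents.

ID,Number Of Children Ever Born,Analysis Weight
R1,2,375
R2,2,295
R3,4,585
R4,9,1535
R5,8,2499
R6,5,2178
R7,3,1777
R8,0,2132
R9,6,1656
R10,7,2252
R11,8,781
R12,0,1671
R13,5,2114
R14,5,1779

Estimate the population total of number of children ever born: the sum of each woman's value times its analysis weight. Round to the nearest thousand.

105000

Weighted total = 105121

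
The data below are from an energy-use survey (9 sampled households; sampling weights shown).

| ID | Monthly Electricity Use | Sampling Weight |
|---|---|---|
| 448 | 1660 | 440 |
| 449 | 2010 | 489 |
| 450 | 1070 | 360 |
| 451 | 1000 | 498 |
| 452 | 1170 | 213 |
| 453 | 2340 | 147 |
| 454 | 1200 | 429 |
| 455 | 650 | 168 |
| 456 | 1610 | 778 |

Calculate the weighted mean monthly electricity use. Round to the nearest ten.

Weighted sum = 1660×440 + 2010×489 + 1070×360 + 1000×498 + 1170×213 + 2340×147 + 1200×429 + 650×168 + 1610×778
  = 5066260
Sum of weights = 3522
Weighted mean = 5066260 / 3522 = 1438.4611

1440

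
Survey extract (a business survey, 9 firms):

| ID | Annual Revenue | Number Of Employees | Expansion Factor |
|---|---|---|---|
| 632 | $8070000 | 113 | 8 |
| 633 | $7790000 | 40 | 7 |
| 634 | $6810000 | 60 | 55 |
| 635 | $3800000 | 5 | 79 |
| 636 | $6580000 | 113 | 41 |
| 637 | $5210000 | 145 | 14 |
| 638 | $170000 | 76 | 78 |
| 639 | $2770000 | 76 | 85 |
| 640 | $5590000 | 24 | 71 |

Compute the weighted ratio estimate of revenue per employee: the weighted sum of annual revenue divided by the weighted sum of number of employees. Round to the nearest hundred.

69500

Σ wᵢ·y = 8070000×8 + 7790000×7 + 6810000×55 + 3800000×79 + 6580000×41 + 5210000×14 + 170000×78 + 2770000×85 + 5590000×71
  = 64560000 + 54530000 + 374550000 + 300200000 + 269780000 + 72940000 + 13260000 + 235450000 + 396890000 = 1782160000
Σ wᵢ·x = 113×8 + 40×7 + 60×55 + 5×79 + 113×41 + 145×14 + 76×78 + 76×85 + 24×71
  = 904 + 280 + 3300 + 395 + 4633 + 2030 + 5928 + 6460 + 1704 = 25634
Ratio = 1782160000 / 25634 = 69523.289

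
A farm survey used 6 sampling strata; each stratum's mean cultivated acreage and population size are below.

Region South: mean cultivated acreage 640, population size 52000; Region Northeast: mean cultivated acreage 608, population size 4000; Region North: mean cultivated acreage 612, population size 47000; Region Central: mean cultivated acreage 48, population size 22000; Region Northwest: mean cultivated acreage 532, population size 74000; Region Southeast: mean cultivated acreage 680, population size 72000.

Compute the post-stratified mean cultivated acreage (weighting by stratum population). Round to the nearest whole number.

568

Σ Nₕ·x̄ₕ = 640×52000 + 608×4000 + 612×47000 + 48×22000 + 532×74000 + 680×72000
  = 153860000
Σ Nₕ = 52000 + 4000 + 47000 + 22000 + 74000 + 72000 = 271000
Overall mean = 153860000 / 271000 = 567.74908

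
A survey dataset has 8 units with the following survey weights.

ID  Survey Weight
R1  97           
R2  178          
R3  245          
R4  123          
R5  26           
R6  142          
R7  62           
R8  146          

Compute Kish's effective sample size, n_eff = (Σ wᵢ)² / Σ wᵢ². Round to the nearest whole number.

6

Σ wᵢ = 97 + 178 + 245 + 123 + 26 + 142 + 62 + 146 = 1019
Σ wᵢ² = 9409 + 31684 + 60025 + 15129 + 676 + 20164 + 3844 + 21316 = 162247
n_eff = 1019² / 162247 = 1038361 / 162247 = 6.399878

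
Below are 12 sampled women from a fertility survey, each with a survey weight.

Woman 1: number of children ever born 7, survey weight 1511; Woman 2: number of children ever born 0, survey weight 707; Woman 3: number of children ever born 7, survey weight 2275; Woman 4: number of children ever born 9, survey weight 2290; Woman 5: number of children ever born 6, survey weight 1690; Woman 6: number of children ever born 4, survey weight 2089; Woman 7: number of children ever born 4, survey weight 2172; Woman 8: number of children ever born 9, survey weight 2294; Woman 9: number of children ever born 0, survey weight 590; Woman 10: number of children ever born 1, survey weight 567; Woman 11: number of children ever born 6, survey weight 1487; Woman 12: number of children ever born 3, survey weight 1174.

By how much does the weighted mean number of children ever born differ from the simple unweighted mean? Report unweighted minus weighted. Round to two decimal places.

Unweighted sum = 7 + 0 + 7 + 9 + 6 + 4 + 4 + 9 + 0 + 1 + 6 + 3 = 56
Unweighted mean = 56 / 12 = 4.6666667
Weighted sum = 7×1511 + 0×707 + 7×2275 + 9×2290 + 6×1690 + 4×2089 + 4×2172 + 9×2294 + 0×590 + 1×567 + 6×1487 + 3×1174
  = 10577 + 0 + 15925 + 20610 + 10140 + 8356 + 8688 + 20646 + 0 + 567 + 8922 + 3522 = 107953
Sum of weights = 1511 + 707 + 2275 + 2290 + 1690 + 2089 + 2172 + 2294 + 590 + 567 + 1487 + 1174 = 18846
Weighted mean = 107953 / 18846 = 5.7281651
Difference (unweighted minus weighted) = -1.0614985

-1.06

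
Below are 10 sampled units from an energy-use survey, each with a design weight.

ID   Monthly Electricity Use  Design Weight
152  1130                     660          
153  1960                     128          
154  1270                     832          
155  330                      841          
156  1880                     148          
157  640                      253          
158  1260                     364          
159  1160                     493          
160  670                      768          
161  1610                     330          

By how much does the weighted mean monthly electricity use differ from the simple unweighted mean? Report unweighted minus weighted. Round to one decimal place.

Unweighted sum = 11910
Unweighted mean = 11910 / 10 = 1191
Weighted sum = 1130×660 + 1960×128 + 1270×832 + 330×841 + 1880×148 + 640×253 + 1260×364 + 1160×493 + 670×768 + 1610×330
  = 745800 + 250880 + 1056640 + 277530 + 278240 + 161920 + 458640 + 571880 + 514560 + 531300 = 4847390
Sum of weights = 660 + 128 + 832 + 841 + 148 + 253 + 364 + 493 + 768 + 330 = 4817
Weighted mean = 4847390 / 4817 = 1006.3089
Difference (unweighted minus weighted) = 184.69109

184.7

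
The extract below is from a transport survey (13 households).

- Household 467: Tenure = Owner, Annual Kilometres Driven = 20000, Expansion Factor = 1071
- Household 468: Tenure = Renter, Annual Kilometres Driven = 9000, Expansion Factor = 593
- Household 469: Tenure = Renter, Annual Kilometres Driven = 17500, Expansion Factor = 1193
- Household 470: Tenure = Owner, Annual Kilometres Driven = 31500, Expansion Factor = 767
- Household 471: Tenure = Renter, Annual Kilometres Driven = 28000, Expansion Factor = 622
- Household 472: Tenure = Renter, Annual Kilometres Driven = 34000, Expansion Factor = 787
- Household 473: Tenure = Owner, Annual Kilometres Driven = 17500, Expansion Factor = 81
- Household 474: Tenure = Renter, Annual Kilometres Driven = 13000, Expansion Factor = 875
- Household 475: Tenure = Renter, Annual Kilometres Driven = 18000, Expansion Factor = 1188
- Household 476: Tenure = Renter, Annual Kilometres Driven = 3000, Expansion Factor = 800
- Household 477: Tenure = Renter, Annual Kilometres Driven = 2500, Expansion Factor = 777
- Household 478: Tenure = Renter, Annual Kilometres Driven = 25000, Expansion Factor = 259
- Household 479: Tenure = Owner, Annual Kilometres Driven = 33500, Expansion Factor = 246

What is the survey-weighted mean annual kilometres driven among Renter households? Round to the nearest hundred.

Renter rows: 468, 469, 471, 472, 474, 475, 476, 477, 478
Weighted sum = 9000×593 + 17500×1193 + 28000×622 + 34000×787 + 13000×875 + 18000×1188 + 3000×800 + 2500×777 + 25000×259
  = 5337000 + 20877500 + 17416000 + 26758000 + 11375000 + 21384000 + 2400000 + 1942500 + 6475000 = 113965000
Sum of weights = 593 + 1193 + 622 + 787 + 875 + 1188 + 800 + 777 + 259 = 7094
Weighted mean = 113965000 / 7094 = 16064.984

16100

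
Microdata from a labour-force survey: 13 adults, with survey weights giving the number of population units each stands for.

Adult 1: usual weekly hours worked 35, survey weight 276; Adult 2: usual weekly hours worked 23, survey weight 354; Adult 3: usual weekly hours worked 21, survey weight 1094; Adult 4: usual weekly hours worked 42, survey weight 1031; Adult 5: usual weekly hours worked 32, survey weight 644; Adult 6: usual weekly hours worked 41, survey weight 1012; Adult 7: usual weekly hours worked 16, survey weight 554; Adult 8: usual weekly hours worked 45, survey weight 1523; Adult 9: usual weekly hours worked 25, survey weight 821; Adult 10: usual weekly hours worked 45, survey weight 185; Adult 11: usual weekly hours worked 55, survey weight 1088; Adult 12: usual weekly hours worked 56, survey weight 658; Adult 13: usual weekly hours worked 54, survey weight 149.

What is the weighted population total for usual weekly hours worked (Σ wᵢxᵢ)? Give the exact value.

Weighted total = 357161

357161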